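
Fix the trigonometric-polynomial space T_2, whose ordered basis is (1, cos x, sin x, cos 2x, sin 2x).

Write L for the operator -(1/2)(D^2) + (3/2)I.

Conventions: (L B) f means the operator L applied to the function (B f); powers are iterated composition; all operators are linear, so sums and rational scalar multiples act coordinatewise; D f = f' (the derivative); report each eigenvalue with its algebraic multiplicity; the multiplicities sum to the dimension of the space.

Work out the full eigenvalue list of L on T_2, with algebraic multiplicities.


image of 1: 3/2
image of cos x: 2cos x
image of sin x: 2sin x
image of cos 2x: (7/2)cos 2x
image of sin 2x: (7/2)sin 2x
the matrix is diagonal; its diagonal is (3/2, 2, 2, 7/2, 7/2)
for a triangular matrix the eigenvalues are the diagonal entries, with algebraic multiplicity their repetition count

λ = 3/2 (multiplicity 1), λ = 2 (multiplicity 2), λ = 7/2 (multiplicity 2)


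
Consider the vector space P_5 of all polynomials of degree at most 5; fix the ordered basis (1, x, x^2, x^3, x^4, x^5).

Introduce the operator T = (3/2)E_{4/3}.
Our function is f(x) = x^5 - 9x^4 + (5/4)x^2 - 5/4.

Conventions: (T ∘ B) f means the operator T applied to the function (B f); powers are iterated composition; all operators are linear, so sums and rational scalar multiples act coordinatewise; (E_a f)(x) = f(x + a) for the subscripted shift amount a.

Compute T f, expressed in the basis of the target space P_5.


the image equals g(x) = (3/2)x^5 - (7/2)x^4 - (136/3)x^3 - (7673/72)x^2 - (2681/27)x - 22607/648

E_{4/3} f = x^5 - (7/3)x^4 - (272/9)x^3 - (7673/108)x^2 - (5362/81)x - 22607/972
((3/2)E_{4/3}) f = (3/2)x^5 - (7/2)x^4 - (136/3)x^3 - (7673/72)x^2 - (2681/27)x - 22607/648


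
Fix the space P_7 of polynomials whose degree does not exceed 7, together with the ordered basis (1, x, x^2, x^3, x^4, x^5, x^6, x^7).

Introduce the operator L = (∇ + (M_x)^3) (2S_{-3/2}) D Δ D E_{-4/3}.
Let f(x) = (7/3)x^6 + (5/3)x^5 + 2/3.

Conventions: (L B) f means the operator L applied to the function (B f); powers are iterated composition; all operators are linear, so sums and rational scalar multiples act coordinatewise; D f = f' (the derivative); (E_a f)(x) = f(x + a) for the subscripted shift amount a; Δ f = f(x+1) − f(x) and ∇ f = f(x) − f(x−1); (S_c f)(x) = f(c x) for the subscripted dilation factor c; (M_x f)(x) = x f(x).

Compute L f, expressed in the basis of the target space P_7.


g(x) = -1890x^6 - 2700x^5 - 1460x^4 - (7700/27)x^3 - 5670x^2 + 270x - 650

E_{-4/3} f = (7/3)x^6 - 17x^5 + (460/9)x^4 - (6560/81)x^3 + (640/9)x^2 - (7936/243)x + 14770/2187
D E_{-4/3} f = 14x^5 - 85x^4 + (1840/9)x^3 - (6560/27)x^2 + (1280/9)x - 7936/243
Δ D E_{-4/3} f = 70x^4 - 200x^3 + (730/3)x^2 - (3850/27)x + 883/27
D (Δ D E_{-4/3}) f = 280x^3 - 600x^2 + (1460/3)x - 3850/27
S_{-3/2} D (Δ D E_{-4/3}) f = -945x^3 - 1350x^2 - 730x - 3850/27
(2S_{-3/2}) D (Δ D E_{-4/3}) f = -1890x^3 - 2700x^2 - 1460x - 7700/27
∇ ((2S_{-3/2}) D Δ D E_{-4/3}) f = -5670x^2 + 270x - 650
M_x ((2S_{-3/2}) D Δ D E_{-4/3}) f = -1890x^4 - 2700x^3 - 1460x^2 - (7700/27)x
M_x M_x ((2S_{-3/2}) D Δ D E_{-4/3}) f = -1890x^5 - 2700x^4 - 1460x^3 - (7700/27)x^2
M_x M_x M_x ((2S_{-3/2}) D Δ D E_{-4/3}) f = -1890x^6 - 2700x^5 - 1460x^4 - (7700/27)x^3
(∇ + (M_x)^3) ((2S_{-3/2}) D Δ D E_{-4/3}) f = -1890x^6 - 2700x^5 - 1460x^4 - (7700/27)x^3 - 5670x^2 + 270x - 650


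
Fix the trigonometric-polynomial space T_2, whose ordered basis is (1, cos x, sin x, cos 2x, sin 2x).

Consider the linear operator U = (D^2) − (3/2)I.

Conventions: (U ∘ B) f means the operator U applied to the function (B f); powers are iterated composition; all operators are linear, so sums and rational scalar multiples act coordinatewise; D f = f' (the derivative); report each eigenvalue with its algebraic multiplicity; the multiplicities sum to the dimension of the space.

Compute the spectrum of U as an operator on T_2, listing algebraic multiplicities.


image of 1: -3/2
image of cos x: -(5/2)cos x
image of sin x: -(5/2)sin x
image of cos 2x: -(11/2)cos 2x
image of sin 2x: -(11/2)sin 2x
the matrix is diagonal; its diagonal is (-3/2, -5/2, -5/2, -11/2, -11/2)
for a triangular matrix the eigenvalues are the diagonal entries, with algebraic multiplicity their repetition count

λ = -11/2 (multiplicity 2), λ = -5/2 (multiplicity 2), λ = -3/2 (multiplicity 1)


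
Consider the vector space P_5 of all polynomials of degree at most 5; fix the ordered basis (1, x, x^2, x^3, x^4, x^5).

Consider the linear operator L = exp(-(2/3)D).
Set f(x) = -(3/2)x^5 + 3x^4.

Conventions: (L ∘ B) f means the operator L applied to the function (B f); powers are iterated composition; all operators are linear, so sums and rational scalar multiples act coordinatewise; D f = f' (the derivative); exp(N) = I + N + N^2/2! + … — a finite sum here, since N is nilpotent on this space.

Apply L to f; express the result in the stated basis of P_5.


order-1 term: 5x^4 - 8x^3
order-2 term: -(20/3)x^3 + 8x^2
order-3 term: (40/9)x^2 - (32/9)x
order-4 term: -(40/27)x + 16/27
order-5 term: 16/81
the series for exp(-(2/3)D) f terminates at order 5
exp(-(2/3)D) f = -(3/2)x^5 + 8x^4 - (44/3)x^3 + (112/9)x^2 - (136/27)x + 64/81

g(x) = -(3/2)x^5 + 8x^4 - (44/3)x^3 + (112/9)x^2 - (136/27)x + 64/81


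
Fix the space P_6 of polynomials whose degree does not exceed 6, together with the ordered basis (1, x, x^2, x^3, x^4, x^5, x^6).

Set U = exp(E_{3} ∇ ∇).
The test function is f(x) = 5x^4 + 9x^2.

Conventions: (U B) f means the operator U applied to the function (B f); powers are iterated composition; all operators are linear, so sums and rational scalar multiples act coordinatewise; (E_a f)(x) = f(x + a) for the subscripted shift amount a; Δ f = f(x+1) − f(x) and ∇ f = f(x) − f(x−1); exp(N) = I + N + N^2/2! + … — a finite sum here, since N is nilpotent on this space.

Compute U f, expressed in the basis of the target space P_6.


order-1 term: 60x^2 + 240x + 268
order-2 term: 60
the series for exp(E_{3} ∇ ∇) f terminates at order 2
exp(E_{3} ∇ ∇) f = 5x^4 + 69x^2 + 240x + 328

g(x) = 5x^4 + 69x^2 + 240x + 328


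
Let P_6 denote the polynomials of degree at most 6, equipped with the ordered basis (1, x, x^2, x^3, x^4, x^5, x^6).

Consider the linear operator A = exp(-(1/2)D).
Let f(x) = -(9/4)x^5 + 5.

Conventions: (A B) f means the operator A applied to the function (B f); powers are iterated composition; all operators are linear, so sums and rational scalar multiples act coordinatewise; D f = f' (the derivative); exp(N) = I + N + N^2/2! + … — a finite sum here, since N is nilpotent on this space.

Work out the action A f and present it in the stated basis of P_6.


g(x) = -(9/4)x^5 + (45/8)x^4 - (45/8)x^3 + (45/16)x^2 - (45/64)x + 649/128

order-1 term: (45/8)x^4
order-2 term: -(45/8)x^3
order-3 term: (45/16)x^2
order-4 term: -(45/64)x
order-5 term: 9/128
the series for exp(-(1/2)D) f terminates at order 5
exp(-(1/2)D) f = -(9/4)x^5 + (45/8)x^4 - (45/8)x^3 + (45/16)x^2 - (45/64)x + 649/128


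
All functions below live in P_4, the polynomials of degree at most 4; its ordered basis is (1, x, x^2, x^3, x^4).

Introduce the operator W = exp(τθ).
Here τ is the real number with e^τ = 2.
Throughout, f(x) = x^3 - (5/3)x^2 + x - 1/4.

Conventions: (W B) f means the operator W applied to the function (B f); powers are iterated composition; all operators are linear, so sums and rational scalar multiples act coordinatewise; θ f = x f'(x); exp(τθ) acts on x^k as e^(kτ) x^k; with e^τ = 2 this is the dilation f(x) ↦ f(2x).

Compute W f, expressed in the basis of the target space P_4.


exp(τθ) x^k = e^(kτ) x^k; with e^τ = 2 this sends x^k to 2^k x^k
x ↦ 2 x
x^2 ↦ 4 x^2
x^3 ↦ 8 x^3
applying this coordinatewise to f: exp(τθ) f = 8x^3 - (20/3)x^2 + 2x - 1/4

the image equals g(x) = 8x^3 - (20/3)x^2 + 2x - 1/4


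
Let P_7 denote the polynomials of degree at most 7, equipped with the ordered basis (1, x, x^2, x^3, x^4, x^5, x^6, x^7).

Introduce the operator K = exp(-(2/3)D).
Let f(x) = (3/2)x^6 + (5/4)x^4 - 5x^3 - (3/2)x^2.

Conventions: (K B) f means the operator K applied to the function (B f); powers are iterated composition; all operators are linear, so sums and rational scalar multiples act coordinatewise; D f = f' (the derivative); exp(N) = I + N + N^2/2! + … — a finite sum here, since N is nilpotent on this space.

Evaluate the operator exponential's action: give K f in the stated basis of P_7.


order-1 term: -6x^5 - (10/3)x^3 + 10x^2 + 2x
order-2 term: 10x^4 + (10/3)x^2 - (20/3)x - 2/3
order-3 term: -(80/9)x^3 - (40/27)x + 40/27
order-4 term: (40/9)x^2 + 20/81
order-5 term: -(32/27)x
order-6 term: 32/243
the series for exp(-(2/3)D) f terminates at order 6
exp(-(2/3)D) f = (3/2)x^6 - 6x^5 + (45/4)x^4 - (155/9)x^3 + (293/18)x^2 - (22/3)x + 290/243

the result is g(x) = (3/2)x^6 - 6x^5 + (45/4)x^4 - (155/9)x^3 + (293/18)x^2 - (22/3)x + 290/243


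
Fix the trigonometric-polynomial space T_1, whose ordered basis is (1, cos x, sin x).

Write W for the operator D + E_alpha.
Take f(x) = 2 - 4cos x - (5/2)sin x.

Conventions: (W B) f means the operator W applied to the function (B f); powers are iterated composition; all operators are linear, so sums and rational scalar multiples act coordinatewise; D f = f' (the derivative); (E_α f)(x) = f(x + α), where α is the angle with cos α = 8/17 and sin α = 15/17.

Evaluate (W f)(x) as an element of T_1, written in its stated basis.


g(x) = 2 - (112/17)cos x + (108/17)sin x

D f = -(5/2)cos x + 4sin x
E_alpha f = 2 - (139/34)cos x + (40/17)sin x
(D + E_alpha) f = 2 - (112/17)cos x + (108/17)sin x


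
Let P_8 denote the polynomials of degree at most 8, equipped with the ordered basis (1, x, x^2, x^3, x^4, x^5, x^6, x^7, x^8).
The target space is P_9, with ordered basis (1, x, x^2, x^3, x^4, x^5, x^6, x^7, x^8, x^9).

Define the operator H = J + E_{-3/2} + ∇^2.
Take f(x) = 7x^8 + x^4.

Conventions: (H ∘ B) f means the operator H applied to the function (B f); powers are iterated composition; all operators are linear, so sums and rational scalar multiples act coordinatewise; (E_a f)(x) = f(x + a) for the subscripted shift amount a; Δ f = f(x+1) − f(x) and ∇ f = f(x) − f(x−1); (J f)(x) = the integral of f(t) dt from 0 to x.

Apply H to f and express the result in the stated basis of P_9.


J f = (7/9)x^9 + (1/5)x^5
E_{-3/2} f = 7x^8 - 84x^7 + 441x^6 - 1323x^5 + (19853/8)x^4 - (11931/4)x^3 + (35937/16)x^2 - (15525/16)x + 47223/256
∇ f = 56x^7 - 196x^6 + 392x^5 - 490x^4 + 396x^3 - 202x^2 + 60x - 8
∇ ∇ f = 392x^6 - 2352x^5 + 6860x^4 - 11760x^3 + 12164x^2 - 7080x + 1792
(J + E_{-3/2} + ∇^2) f = (7/9)x^9 + 7x^8 - 84x^7 + 833x^6 - (18374/5)x^5 + (74733/8)x^4 - (58971/4)x^3 + (230561/16)x^2 - (128805/16)x + 505975/256

the image equals g(x) = (7/9)x^9 + 7x^8 - 84x^7 + 833x^6 - (18374/5)x^5 + (74733/8)x^4 - (58971/4)x^3 + (230561/16)x^2 - (128805/16)x + 505975/256


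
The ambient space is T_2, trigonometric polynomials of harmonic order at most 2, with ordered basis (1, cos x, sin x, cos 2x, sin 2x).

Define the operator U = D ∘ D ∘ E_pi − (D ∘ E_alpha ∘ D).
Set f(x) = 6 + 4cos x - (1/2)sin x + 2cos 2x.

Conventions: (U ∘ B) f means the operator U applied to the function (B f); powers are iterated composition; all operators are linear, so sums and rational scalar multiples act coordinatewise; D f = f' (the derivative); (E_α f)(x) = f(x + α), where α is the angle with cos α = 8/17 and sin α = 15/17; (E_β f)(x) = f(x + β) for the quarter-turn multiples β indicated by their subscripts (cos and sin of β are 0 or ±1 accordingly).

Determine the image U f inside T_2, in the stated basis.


the image equals g(x) = (185/34)cos x - (145/34)sin x - (3600/289)cos 2x - (1920/289)sin 2x

E_pi f = 6 - 4cos x + (1/2)sin x + 2cos 2x
D E_pi f = (1/2)cos x + 4sin x - 4sin 2x
D (D ∘ E_pi) f = 4cos x - (1/2)sin x - 8cos 2x
D f = -(1/2)cos x - 4sin x - 4sin 2x
E_alpha D f = -(64/17)cos x - (49/34)sin x - (960/289)cos 2x + (644/289)sin 2x
D E_alpha D f = -(49/34)cos x + (64/17)sin x + (1288/289)cos 2x + (1920/289)sin 2x
(-(D ∘ E_alpha ∘ D)) f = (49/34)cos x - (64/17)sin x - (1288/289)cos 2x - (1920/289)sin 2x
(D ∘ D ∘ E_pi − (D ∘ E_alpha ∘ D)) f = (185/34)cos x - (145/34)sin x - (3600/289)cos 2x - (1920/289)sin 2x


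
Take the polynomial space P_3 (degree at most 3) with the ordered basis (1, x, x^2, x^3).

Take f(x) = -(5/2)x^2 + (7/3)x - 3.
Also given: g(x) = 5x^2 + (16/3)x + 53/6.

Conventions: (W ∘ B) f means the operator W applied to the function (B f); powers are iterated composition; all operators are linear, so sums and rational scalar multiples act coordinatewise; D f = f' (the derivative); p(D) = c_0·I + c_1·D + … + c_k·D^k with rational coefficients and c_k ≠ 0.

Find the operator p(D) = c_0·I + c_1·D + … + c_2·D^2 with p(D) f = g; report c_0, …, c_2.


p(D) = -2·I − 2·D − (3/2)·D^2, i.e. c_0 = -2, c_1 = -2, c_2 = -3/2

D^0 f = -(5/2)x^2 + (7/3)x - 3
D^1 f = -5x + 7/3
D^2 f = -5
matching coefficients of g against c_0 f + c_1 Df + … from the top degree down determines the c_i
solution: c_0 = -2, c_1 = -2, c_2 = -3/2


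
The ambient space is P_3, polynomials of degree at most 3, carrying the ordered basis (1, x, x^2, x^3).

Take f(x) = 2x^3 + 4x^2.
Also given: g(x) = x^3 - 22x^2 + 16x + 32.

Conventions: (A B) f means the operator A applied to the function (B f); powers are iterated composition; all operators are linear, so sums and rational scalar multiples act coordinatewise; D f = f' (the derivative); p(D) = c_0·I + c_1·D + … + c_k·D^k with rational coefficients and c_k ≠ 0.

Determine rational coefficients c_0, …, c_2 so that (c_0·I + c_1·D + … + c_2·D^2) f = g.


D^0 f = 2x^3 + 4x^2
D^1 f = 6x^2 + 8x
D^2 f = 12x + 8
matching coefficients of g against c_0 f + c_1 Df + … from the top degree down determines the c_i
solution: c_0 = 1/2, c_1 = -4, c_2 = 4

p(D) = (1/2)·I − 4·D + 4·D^2, i.e. c_0 = 1/2, c_1 = -4, c_2 = 4


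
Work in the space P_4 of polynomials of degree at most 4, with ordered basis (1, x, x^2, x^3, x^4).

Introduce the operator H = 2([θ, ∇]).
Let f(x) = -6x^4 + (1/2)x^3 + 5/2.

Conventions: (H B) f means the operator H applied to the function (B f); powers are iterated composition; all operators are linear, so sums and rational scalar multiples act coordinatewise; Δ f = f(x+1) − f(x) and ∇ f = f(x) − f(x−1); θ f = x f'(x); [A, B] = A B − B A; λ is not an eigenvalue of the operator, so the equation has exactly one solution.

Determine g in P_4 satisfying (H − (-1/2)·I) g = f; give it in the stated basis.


write g with unknown coordinates in the stated basis and equate coefficients in (H − (-1/2)·I) g = f
solving from the highest basis element down gives g = -12x^4 - 191x^3 - 1716x^2 - 9720x - 27247
check: H g = 96x^3 + 858x^2 + 4860x + 13626
so H g − (-1/2)·g = -6x^4 + (1/2)x^3 + 5/2 = f ✓

the image equals g(x) = -12x^4 - 191x^3 - 1716x^2 - 9720x - 27247


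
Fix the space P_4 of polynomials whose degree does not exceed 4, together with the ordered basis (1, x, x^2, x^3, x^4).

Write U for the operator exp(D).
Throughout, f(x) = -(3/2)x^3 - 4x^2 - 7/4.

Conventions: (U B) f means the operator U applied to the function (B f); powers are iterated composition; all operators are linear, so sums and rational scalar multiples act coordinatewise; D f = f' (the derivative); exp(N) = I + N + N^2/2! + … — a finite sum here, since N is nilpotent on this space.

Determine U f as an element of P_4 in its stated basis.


order-1 term: -(9/2)x^2 - 8x
order-2 term: -(9/2)x - 4
order-3 term: -3/2
the series for exp(D) f terminates at order 3
exp(D) f = -(3/2)x^3 - (17/2)x^2 - (25/2)x - 29/4

the image equals g(x) = -(3/2)x^3 - (17/2)x^2 - (25/2)x - 29/4


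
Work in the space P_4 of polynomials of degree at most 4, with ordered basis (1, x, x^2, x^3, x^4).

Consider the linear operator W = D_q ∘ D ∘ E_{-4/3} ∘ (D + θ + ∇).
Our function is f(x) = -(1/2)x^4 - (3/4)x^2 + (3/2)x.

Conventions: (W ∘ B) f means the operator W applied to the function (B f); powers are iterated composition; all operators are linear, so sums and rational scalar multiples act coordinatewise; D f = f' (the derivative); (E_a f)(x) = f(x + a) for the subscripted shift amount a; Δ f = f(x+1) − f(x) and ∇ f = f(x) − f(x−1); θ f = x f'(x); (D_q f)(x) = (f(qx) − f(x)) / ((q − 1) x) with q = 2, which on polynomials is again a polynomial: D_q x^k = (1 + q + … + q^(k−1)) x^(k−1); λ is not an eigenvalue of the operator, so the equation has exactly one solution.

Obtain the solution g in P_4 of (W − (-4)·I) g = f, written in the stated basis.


g(x) = -(1/8)x^4 + (53/16)x^2 - (27/8)x - 145/48

write g with unknown coordinates in the stated basis and equate coefficients in (W − (-4)·I) g = f
solving from the highest basis element down gives g = -(1/8)x^4 + (53/16)x^2 - (27/8)x - 145/48
check: W g = -14x^2 + 15x + 145/12
so W g − (-4)·g = -(1/2)x^4 - (3/4)x^2 + (3/2)x = f ✓


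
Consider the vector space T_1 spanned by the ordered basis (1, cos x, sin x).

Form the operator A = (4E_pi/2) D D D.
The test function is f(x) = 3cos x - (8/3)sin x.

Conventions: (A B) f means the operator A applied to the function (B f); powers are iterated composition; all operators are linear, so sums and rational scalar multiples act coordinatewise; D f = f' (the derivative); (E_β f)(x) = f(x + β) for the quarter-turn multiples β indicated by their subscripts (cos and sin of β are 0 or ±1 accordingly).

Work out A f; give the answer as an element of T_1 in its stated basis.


g(x) = 12cos x - (32/3)sin x

D f = -(8/3)cos x - 3sin x
D D f = -3cos x + (8/3)sin x
D (D D) f = (8/3)cos x + 3sin x
E_pi/2 D (D D) f = 3cos x - (8/3)sin x
(4E_pi/2) D (D D) f = 12cos x - (32/3)sin x


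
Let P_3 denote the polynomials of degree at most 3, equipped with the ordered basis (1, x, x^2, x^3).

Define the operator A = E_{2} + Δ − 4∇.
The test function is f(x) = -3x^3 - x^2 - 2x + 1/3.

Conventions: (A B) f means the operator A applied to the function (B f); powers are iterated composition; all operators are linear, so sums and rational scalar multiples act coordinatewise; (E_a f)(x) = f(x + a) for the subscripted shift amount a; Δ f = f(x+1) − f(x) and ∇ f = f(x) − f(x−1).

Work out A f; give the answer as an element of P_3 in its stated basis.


g(x) = -3x^3 + 8x^2 - 81x - 65/3

E_{2} f = -3x^3 - 19x^2 - 42x - 95/3
Δ f = -9x^2 - 11x - 6
∇ f = -9x^2 + 7x - 4
(-4∇) f = 36x^2 - 28x + 16
(E_{2} + Δ − 4∇) f = -3x^3 + 8x^2 - 81x - 65/3


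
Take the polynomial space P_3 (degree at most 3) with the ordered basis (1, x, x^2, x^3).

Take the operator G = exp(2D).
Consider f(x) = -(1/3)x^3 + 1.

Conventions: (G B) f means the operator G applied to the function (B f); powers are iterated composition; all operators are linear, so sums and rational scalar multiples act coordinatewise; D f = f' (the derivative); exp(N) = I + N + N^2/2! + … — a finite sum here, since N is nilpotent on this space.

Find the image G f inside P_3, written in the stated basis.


order-1 term: -2x^2
order-2 term: -4x
order-3 term: -8/3
the series for exp(2D) f terminates at order 3
exp(2D) f = -(1/3)x^3 - 2x^2 - 4x - 5/3

the result is g(x) = -(1/3)x^3 - 2x^2 - 4x - 5/3


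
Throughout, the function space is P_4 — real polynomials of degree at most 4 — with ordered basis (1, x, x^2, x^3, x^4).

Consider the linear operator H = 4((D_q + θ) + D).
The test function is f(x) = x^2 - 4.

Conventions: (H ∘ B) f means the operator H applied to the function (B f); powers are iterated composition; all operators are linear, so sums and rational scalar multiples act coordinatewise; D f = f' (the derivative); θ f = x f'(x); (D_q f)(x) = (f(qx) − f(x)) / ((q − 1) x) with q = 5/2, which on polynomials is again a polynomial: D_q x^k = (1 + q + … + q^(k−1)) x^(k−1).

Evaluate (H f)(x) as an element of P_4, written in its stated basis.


D_q f = (7/2)x
θ f = 2x^2
(D_q + θ) f = 2x^2 + (7/2)x
D f = 2x
((D_q + θ) + D) f = 2x^2 + (11/2)x
(4((D_q + θ) + D)) f = 8x^2 + 22x

g(x) = 8x^2 + 22x


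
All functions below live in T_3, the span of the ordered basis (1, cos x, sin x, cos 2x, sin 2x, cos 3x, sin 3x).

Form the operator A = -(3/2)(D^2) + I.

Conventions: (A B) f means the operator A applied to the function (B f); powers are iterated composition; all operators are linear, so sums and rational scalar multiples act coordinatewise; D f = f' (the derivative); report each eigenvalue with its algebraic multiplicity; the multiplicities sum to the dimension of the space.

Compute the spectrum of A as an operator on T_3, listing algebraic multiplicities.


λ = 1 (multiplicity 1), λ = 5/2 (multiplicity 2), λ = 7 (multiplicity 2), λ = 29/2 (multiplicity 2)

image of 1: 1
image of cos x: (5/2)cos x
image of sin x: (5/2)sin x
image of cos 2x: 7cos 2x
image of sin 2x: 7sin 2x
image of cos 3x: (29/2)cos 3x
image of sin 3x: (29/2)sin 3x
the matrix is diagonal; its diagonal is (1, 5/2, 5/2, 7, 7, 29/2, 29/2)
for a triangular matrix the eigenvalues are the diagonal entries, with algebraic multiplicity their repetition count


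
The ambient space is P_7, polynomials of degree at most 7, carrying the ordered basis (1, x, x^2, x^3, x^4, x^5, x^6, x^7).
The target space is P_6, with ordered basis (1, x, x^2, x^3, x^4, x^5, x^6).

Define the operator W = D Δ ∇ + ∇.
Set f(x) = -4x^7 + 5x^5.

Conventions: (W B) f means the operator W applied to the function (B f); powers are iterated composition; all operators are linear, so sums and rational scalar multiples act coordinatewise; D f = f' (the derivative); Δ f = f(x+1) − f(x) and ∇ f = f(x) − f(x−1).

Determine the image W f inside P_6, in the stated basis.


the result is g(x) = -28x^6 + 84x^5 - 955x^4 + 90x^3 - 574x^2 + 3x - 5

∇ f = -28x^6 + 84x^5 - 115x^4 + 90x^3 - 34x^2 + 3x + 1
Δ ∇ f = -168x^5 - 180x^3 - 6x
D Δ ∇ f = -840x^4 - 540x^2 - 6
∇ f = -28x^6 + 84x^5 - 115x^4 + 90x^3 - 34x^2 + 3x + 1
(D Δ ∇ + ∇) f = -28x^6 + 84x^5 - 955x^4 + 90x^3 - 574x^2 + 3x - 5


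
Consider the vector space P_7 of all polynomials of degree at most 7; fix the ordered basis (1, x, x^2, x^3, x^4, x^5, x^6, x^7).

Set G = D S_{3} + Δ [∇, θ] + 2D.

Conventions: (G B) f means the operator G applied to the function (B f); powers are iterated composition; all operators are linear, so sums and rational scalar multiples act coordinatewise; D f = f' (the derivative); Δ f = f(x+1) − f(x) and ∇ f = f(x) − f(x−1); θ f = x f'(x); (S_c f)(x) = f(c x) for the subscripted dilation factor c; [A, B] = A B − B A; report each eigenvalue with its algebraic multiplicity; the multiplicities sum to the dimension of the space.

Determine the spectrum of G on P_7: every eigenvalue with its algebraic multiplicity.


λ = 0 (multiplicity 8)

image of 1: 0
image of x: 5
image of x^2: 22x + 2
image of x^3: 87x^2 + 6x - 3
image of x^4: 332x^3 + 12x^2 - 12x + 4
image of x^5: 1225x^4 + 20x^3 - 30x^2 + 20x - 5
image of x^6: 4386x^5 + 30x^4 - 60x^3 + 60x^2 - 30x + 6
image of x^7: 15323x^6 + 42x^5 - 105x^4 + 140x^3 - 105x^2 + 42x - 7
the matrix is upper triangular; its diagonal is (0, 0, 0, 0, 0, 0, 0, 0)
for a triangular matrix the eigenvalues are the diagonal entries, with algebraic multiplicity their repetition count


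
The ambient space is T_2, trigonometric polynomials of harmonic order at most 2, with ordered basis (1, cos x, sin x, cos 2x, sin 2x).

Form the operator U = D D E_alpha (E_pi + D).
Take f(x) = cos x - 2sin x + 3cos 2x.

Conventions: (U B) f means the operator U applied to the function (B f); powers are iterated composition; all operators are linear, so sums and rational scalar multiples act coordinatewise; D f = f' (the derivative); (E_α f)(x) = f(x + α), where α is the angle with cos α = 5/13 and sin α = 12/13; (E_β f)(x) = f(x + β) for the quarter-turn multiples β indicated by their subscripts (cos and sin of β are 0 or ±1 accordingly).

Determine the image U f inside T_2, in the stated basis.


E_pi f = -cos x + 2sin x + 3cos 2x
D f = -2cos x - sin x - 6sin 2x
(E_pi + D) f = -3cos x + sin x + 3cos 2x - 6sin 2x
E_alpha (E_pi + D) f = -(3/13)cos x + (41/13)sin x - (1077/169)cos 2x + (354/169)sin 2x
D E_alpha (E_pi + D) f = (41/13)cos x + (3/13)sin x + (708/169)cos 2x + (2154/169)sin 2x
D D E_alpha (E_pi + D) f = (3/13)cos x - (41/13)sin x + (4308/169)cos 2x - (1416/169)sin 2x

the image equals g(x) = (3/13)cos x - (41/13)sin x + (4308/169)cos 2x - (1416/169)sin 2x


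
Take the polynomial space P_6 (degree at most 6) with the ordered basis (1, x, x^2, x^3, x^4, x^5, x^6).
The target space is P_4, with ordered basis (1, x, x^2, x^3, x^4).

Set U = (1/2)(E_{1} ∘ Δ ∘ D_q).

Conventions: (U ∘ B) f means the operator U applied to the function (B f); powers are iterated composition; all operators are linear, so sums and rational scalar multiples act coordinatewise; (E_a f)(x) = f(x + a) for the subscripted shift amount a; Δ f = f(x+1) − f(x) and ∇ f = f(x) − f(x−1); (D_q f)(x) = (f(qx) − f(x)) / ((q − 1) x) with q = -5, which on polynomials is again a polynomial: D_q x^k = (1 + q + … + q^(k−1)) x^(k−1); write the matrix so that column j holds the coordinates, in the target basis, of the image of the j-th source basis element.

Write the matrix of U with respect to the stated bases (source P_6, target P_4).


image of 1: 0
image of x: 0
image of x^2: -2
image of x^3: 21x + 63/2
image of x^4: -156x^2 - 468x - 364
image of x^5: 1042x^3 + 4689x^2 + 7294x + 7815/2
image of x^6: -6510x^4 - 39060x^3 - 91140x^2 - 97650x - 40362
each image's coordinates form column j of the matrix

the matrix is [[0, 0, -2, 63/2, -364, 7815/2, -40362]; [0, 0, 0, 21, -468, 7294, -97650]; [0, 0, 0, 0, -156, 4689, -91140]; [0, 0, 0, 0, 0, 1042, -39060]; [0, 0, 0, 0, 0, 0, -6510]] (rows listed top to bottom)


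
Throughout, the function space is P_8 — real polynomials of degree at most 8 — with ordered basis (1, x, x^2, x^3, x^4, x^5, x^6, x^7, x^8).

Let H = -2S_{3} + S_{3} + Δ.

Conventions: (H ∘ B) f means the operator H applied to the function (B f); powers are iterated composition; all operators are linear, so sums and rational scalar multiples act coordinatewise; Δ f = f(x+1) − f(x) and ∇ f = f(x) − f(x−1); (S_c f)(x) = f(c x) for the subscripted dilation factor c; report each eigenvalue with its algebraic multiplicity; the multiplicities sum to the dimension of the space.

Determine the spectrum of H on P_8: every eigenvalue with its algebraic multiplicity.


λ = -6561 (multiplicity 1), λ = -2187 (multiplicity 1), λ = -729 (multiplicity 1), λ = -243 (multiplicity 1), λ = -81 (multiplicity 1), λ = -27 (multiplicity 1), λ = -9 (multiplicity 1), λ = -3 (multiplicity 1), λ = -1 (multiplicity 1)

image of 1: -1
image of x: -3x + 1
image of x^2: -9x^2 + 2x + 1
image of x^3: -27x^3 + 3x^2 + 3x + 1
image of x^4: -81x^4 + 4x^3 + 6x^2 + 4x + 1
image of x^5: -243x^5 + 5x^4 + 10x^3 + 10x^2 + 5x + 1
image of x^6: -729x^6 + 6x^5 + 15x^4 + 20x^3 + 15x^2 + 6x + 1
image of x^7: -2187x^7 + 7x^6 + 21x^5 + 35x^4 + 35x^3 + 21x^2 + 7x + 1
image of x^8: -6561x^8 + 8x^7 + 28x^6 + 56x^5 + 70x^4 + 56x^3 + 28x^2 + 8x + 1
the matrix is upper triangular; its diagonal is (-1, -3, -9, -27, -81, -243, -729, -2187, -6561)
for a triangular matrix the eigenvalues are the diagonal entries, with algebraic multiplicity their repetition count


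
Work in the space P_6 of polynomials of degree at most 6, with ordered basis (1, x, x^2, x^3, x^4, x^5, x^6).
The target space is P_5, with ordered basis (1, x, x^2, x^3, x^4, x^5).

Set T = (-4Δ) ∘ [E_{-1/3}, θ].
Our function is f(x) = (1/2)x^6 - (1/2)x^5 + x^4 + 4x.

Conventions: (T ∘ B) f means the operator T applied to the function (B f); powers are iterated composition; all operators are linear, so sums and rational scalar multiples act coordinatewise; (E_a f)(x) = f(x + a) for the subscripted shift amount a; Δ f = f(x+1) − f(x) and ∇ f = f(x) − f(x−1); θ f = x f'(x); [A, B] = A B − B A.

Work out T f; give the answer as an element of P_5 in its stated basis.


θ f = 3x^6 - (5/2)x^5 + 4x^4 + 4x
E_{-1/3} θ f = 3x^6 - (17/2)x^5 + (79/6)x^4 - (31/3)x^3 + (112/27)x^2 + (515/162)x - 617/486
E_{-1/3} f = (1/2)x^6 - (3/2)x^5 + (8/3)x^4 - (61/27)x^3 + (17/18)x^2 + (617/162)x - 961/729
θ E_{-1/3} f = 3x^6 - (15/2)x^5 + (32/3)x^4 - (61/9)x^3 + (17/9)x^2 + (617/162)x
[E_{-1/3}, θ] f = -x^5 + (5/2)x^4 - (32/9)x^3 + (61/27)x^2 - (17/27)x - 617/486
Δ [E_{-1/3}, θ] f = -5x^4 - (17/3)x^2 - (31/27)x - 23/54
(-4Δ) [E_{-1/3}, θ] f = 20x^4 + (68/3)x^2 + (124/27)x + 46/27

g(x) = 20x^4 + (68/3)x^2 + (124/27)x + 46/27


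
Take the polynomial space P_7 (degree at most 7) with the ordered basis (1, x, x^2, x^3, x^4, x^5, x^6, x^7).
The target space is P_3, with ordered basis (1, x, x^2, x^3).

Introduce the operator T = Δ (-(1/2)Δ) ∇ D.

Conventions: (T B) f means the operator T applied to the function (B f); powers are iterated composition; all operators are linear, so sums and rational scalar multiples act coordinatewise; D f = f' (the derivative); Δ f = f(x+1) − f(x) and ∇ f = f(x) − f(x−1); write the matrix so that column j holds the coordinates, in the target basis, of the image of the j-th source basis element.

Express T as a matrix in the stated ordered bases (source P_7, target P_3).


the matrix is [[0, 0, 0, 0, -12, -30, -90, -210]; [0, 0, 0, 0, 0, -60, -180, -630]; [0, 0, 0, 0, 0, 0, -180, -630]; [0, 0, 0, 0, 0, 0, 0, -420]] (rows listed top to bottom)

image of 1: 0
image of x: 0
image of x^2: 0
image of x^3: 0
image of x^4: -12
image of x^5: -60x - 30
image of x^6: -180x^2 - 180x - 90
image of x^7: -420x^3 - 630x^2 - 630x - 210
each image's coordinates form column j of the matrix


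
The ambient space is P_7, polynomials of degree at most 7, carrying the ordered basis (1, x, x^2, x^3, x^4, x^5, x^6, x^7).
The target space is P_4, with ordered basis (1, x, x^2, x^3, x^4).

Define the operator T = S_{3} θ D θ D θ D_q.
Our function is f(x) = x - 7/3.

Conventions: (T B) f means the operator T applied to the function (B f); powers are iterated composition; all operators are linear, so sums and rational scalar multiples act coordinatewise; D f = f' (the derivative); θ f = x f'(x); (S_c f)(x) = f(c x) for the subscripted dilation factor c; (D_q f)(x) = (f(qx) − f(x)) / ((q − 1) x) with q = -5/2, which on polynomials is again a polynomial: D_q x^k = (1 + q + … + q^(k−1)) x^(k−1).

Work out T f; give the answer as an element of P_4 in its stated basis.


g(x) = 0

D_q f = 1
θ D_q f = 0
D θ D_q f = 0
θ (D θ) D_q f = 0
D θ (D θ) D_q f = 0
θ (D θ) (D θ) D_q f = 0
S_{3} θ (D θ) (D θ) D_q f = 0


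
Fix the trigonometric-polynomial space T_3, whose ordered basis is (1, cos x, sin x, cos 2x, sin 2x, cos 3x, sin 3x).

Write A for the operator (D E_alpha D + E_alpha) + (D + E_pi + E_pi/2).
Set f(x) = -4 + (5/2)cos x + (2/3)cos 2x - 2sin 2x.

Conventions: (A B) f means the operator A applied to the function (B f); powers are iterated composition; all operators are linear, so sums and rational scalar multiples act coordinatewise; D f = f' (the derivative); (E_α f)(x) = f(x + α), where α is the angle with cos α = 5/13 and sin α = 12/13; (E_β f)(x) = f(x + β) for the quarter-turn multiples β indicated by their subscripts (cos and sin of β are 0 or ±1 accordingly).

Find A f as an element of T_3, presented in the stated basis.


D f = -(5/2)sin x - 4cos 2x - (4/3)sin 2x
E_alpha D f = -(30/13)cos x - (25/26)sin x + (316/169)cos 2x + (1916/507)sin 2x
D (E_alpha D) f = -(25/26)cos x + (30/13)sin x + (3832/507)cos 2x - (632/169)sin 2x
E_alpha f = -4 + (25/26)cos x - (30/13)sin x - (958/507)cos 2x + (158/169)sin 2x
(D E_alpha D + E_alpha) f = -4 + (958/169)cos 2x - (474/169)sin 2x
D f = -(5/2)sin x - 4cos 2x - (4/3)sin 2x
E_pi f = -4 - (5/2)cos x + (2/3)cos 2x - 2sin 2x
E_pi/2 f = -4 - (5/2)sin x - (2/3)cos 2x + 2sin 2x
(D + E_pi + E_pi/2) f = -8 - (5/2)cos x - 5sin x - 4cos 2x - (4/3)sin 2x
((D E_alpha D + E_alpha) + (D + E_pi + E_pi/2)) f = -12 - (5/2)cos x - 5sin x + (282/169)cos 2x - (2098/507)sin 2x

the image equals g(x) = -12 - (5/2)cos x - 5sin x + (282/169)cos 2x - (2098/507)sin 2x


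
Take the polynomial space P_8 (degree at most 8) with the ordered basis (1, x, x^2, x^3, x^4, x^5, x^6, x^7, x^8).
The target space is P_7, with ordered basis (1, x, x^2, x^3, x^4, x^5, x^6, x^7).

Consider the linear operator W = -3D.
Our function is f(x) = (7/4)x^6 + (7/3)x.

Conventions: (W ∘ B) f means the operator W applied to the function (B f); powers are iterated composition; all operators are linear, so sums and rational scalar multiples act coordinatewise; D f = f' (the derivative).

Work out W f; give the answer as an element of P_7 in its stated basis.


the result is g(x) = -(63/2)x^5 - 7

D f = (21/2)x^5 + 7/3
(-3D) f = -(63/2)x^5 - 7


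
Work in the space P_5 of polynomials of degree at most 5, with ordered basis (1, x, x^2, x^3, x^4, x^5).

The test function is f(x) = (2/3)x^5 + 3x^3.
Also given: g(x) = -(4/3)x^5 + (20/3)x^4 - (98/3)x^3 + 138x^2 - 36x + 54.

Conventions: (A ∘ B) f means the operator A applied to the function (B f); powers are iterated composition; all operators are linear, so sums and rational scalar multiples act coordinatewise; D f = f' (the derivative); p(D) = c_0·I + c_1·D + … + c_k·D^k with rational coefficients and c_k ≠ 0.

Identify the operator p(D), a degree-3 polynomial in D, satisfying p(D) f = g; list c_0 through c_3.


D^0 f = (2/3)x^5 + 3x^3
D^1 f = (10/3)x^4 + 9x^2
D^2 f = (40/3)x^3 + 18x
D^3 f = 40x^2 + 18
matching coefficients of g against c_0 f + c_1 Df + … from the top degree down determines the c_i
solution: c_0 = -2, c_1 = 2, c_2 = -2, c_3 = 3

p(D) = -2·I + 2·D − 2·D^2 + 3·D^3, i.e. c_0 = -2, c_1 = 2, c_2 = -2, c_3 = 3


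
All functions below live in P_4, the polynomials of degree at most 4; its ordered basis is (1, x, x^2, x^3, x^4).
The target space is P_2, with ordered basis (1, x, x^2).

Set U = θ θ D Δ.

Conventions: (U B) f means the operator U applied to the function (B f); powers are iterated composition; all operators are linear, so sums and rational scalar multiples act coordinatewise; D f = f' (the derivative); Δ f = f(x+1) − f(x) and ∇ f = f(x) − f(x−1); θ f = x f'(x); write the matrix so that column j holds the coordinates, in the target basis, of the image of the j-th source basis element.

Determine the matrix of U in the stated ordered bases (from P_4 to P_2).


image of 1: 0
image of x: 0
image of x^2: 0
image of x^3: 6x
image of x^4: 48x^2 + 12x
each image's coordinates form column j of the matrix

the matrix is [[0, 0, 0, 0, 0]; [0, 0, 0, 6, 12]; [0, 0, 0, 0, 48]] (rows listed top to bottom)


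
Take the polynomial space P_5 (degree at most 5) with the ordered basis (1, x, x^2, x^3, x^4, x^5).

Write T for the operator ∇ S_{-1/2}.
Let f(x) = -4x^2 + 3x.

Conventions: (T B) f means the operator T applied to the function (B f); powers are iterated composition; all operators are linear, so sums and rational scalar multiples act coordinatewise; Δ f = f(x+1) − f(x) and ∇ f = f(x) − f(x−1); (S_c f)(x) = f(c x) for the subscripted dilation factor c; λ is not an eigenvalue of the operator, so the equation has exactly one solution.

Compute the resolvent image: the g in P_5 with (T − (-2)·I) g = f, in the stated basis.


write g with unknown coordinates in the stated basis and equate coefficients in (T − (-2)·I) g = f
solving from the highest basis element down gives g = -2x^2 + 2x + 1/4
check: T g = -x - 1/2
so T g − (-2)·g = -4x^2 + 3x = f ✓

the image equals g(x) = -2x^2 + 2x + 1/4


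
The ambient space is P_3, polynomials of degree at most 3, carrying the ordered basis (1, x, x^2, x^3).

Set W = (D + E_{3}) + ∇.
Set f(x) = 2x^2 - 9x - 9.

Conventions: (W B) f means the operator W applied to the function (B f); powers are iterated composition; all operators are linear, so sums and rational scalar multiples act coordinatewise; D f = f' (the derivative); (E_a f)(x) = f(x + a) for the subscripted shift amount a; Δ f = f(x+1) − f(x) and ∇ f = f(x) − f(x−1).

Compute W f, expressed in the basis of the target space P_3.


the result is g(x) = 2x^2 + 11x - 38

D f = 4x - 9
E_{3} f = 2x^2 + 3x - 18
(D + E_{3}) f = 2x^2 + 7x - 27
∇ f = 4x - 11
((D + E_{3}) + ∇) f = 2x^2 + 11x - 38


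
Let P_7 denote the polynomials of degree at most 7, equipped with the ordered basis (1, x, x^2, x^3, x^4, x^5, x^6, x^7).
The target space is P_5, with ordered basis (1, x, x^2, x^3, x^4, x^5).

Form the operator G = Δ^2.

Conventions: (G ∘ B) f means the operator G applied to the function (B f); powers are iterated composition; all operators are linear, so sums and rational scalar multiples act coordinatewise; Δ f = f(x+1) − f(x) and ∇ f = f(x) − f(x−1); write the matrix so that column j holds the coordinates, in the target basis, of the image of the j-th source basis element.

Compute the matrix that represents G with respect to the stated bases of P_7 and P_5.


the matrix is [[0, 0, 2, 6, 14, 30, 62, 126]; [0, 0, 0, 6, 24, 70, 180, 434]; [0, 0, 0, 0, 12, 60, 210, 630]; [0, 0, 0, 0, 0, 20, 120, 490]; [0, 0, 0, 0, 0, 0, 30, 210]; [0, 0, 0, 0, 0, 0, 0, 42]] (rows listed top to bottom)

image of 1: 0
image of x: 0
image of x^2: 2
image of x^3: 6x + 6
image of x^4: 12x^2 + 24x + 14
image of x^5: 20x^3 + 60x^2 + 70x + 30
image of x^6: 30x^4 + 120x^3 + 210x^2 + 180x + 62
image of x^7: 42x^5 + 210x^4 + 490x^3 + 630x^2 + 434x + 126
each image's coordinates form column j of the matrix


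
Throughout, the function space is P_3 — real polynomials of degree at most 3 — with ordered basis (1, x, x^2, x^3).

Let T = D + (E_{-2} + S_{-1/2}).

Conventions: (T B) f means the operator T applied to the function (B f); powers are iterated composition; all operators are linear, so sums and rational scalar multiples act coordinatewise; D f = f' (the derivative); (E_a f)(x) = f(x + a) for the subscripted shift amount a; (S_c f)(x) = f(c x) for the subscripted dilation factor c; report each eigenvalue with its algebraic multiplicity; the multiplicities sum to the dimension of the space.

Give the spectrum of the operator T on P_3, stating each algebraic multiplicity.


image of 1: 2
image of x: (1/2)x - 1
image of x^2: (5/4)x^2 - 2x + 4
image of x^3: (7/8)x^3 - 3x^2 + 12x - 8
the matrix is upper triangular; its diagonal is (2, 1/2, 5/4, 7/8)
for a triangular matrix the eigenvalues are the diagonal entries, with algebraic multiplicity their repetition count

λ = 1/2 (multiplicity 1), λ = 7/8 (multiplicity 1), λ = 5/4 (multiplicity 1), λ = 2 (multiplicity 1)


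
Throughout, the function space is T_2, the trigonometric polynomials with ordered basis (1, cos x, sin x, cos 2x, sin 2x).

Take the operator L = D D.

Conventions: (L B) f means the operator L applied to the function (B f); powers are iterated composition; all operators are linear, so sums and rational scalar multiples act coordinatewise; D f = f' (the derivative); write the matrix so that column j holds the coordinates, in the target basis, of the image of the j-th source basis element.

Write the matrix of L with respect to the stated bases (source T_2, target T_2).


image of 1: 0
image of cos x: -cos x
image of sin x: -sin x
image of cos 2x: -4cos 2x
image of sin 2x: -4sin 2x
each image's coordinates form column j of the matrix

the matrix is [[0, 0, 0, 0, 0]; [0, -1, 0, 0, 0]; [0, 0, -1, 0, 0]; [0, 0, 0, -4, 0]; [0, 0, 0, 0, -4]] (rows listed top to bottom)


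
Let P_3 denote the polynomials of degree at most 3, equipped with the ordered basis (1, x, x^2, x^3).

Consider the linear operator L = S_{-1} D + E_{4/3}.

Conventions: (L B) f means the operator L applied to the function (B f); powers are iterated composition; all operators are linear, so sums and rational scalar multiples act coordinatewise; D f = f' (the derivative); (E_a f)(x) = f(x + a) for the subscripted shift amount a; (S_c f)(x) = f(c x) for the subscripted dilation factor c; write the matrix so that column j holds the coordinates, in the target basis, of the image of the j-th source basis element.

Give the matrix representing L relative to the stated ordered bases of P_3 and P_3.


image of 1: 1
image of x: x + 7/3
image of x^2: x^2 + (2/3)x + 16/9
image of x^3: x^3 + 7x^2 + (16/3)x + 64/27
each image's coordinates form column j of the matrix

the matrix is [[1, 7/3, 16/9, 64/27]; [0, 1, 2/3, 16/3]; [0, 0, 1, 7]; [0, 0, 0, 1]] (rows listed top to bottom)
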